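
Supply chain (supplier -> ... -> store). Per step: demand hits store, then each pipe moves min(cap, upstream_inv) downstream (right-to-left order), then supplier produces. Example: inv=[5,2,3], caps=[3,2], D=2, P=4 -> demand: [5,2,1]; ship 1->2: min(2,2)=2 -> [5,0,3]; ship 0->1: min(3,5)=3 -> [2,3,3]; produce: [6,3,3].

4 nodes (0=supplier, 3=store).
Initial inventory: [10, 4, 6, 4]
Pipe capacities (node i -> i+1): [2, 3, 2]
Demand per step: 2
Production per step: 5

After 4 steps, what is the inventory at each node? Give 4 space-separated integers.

Step 1: demand=2,sold=2 ship[2->3]=2 ship[1->2]=3 ship[0->1]=2 prod=5 -> inv=[13 3 7 4]
Step 2: demand=2,sold=2 ship[2->3]=2 ship[1->2]=3 ship[0->1]=2 prod=5 -> inv=[16 2 8 4]
Step 3: demand=2,sold=2 ship[2->3]=2 ship[1->2]=2 ship[0->1]=2 prod=5 -> inv=[19 2 8 4]
Step 4: demand=2,sold=2 ship[2->3]=2 ship[1->2]=2 ship[0->1]=2 prod=5 -> inv=[22 2 8 4]

22 2 8 4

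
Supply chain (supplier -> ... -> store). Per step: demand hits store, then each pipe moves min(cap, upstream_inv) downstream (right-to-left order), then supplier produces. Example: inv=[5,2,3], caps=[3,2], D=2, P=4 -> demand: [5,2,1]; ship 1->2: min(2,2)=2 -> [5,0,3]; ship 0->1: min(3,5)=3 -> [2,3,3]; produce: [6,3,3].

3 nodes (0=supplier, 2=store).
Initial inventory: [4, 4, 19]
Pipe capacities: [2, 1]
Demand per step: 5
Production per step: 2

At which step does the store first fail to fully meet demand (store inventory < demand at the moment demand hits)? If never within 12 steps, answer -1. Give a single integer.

Step 1: demand=5,sold=5 ship[1->2]=1 ship[0->1]=2 prod=2 -> [4 5 15]
Step 2: demand=5,sold=5 ship[1->2]=1 ship[0->1]=2 prod=2 -> [4 6 11]
Step 3: demand=5,sold=5 ship[1->2]=1 ship[0->1]=2 prod=2 -> [4 7 7]
Step 4: demand=5,sold=5 ship[1->2]=1 ship[0->1]=2 prod=2 -> [4 8 3]
Step 5: demand=5,sold=3 ship[1->2]=1 ship[0->1]=2 prod=2 -> [4 9 1]
Step 6: demand=5,sold=1 ship[1->2]=1 ship[0->1]=2 prod=2 -> [4 10 1]
Step 7: demand=5,sold=1 ship[1->2]=1 ship[0->1]=2 prod=2 -> [4 11 1]
Step 8: demand=5,sold=1 ship[1->2]=1 ship[0->1]=2 prod=2 -> [4 12 1]
Step 9: demand=5,sold=1 ship[1->2]=1 ship[0->1]=2 prod=2 -> [4 13 1]
Step 10: demand=5,sold=1 ship[1->2]=1 ship[0->1]=2 prod=2 -> [4 14 1]
Step 11: demand=5,sold=1 ship[1->2]=1 ship[0->1]=2 prod=2 -> [4 15 1]
Step 12: demand=5,sold=1 ship[1->2]=1 ship[0->1]=2 prod=2 -> [4 16 1]
First stockout at step 5

5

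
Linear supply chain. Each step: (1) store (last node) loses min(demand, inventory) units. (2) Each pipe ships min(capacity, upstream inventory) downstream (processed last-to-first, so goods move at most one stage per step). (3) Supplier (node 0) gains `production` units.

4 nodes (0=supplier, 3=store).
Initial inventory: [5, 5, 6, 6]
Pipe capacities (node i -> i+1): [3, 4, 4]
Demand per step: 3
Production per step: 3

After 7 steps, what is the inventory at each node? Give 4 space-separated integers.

Step 1: demand=3,sold=3 ship[2->3]=4 ship[1->2]=4 ship[0->1]=3 prod=3 -> inv=[5 4 6 7]
Step 2: demand=3,sold=3 ship[2->3]=4 ship[1->2]=4 ship[0->1]=3 prod=3 -> inv=[5 3 6 8]
Step 3: demand=3,sold=3 ship[2->3]=4 ship[1->2]=3 ship[0->1]=3 prod=3 -> inv=[5 3 5 9]
Step 4: demand=3,sold=3 ship[2->3]=4 ship[1->2]=3 ship[0->1]=3 prod=3 -> inv=[5 3 4 10]
Step 5: demand=3,sold=3 ship[2->3]=4 ship[1->2]=3 ship[0->1]=3 prod=3 -> inv=[5 3 3 11]
Step 6: demand=3,sold=3 ship[2->3]=3 ship[1->2]=3 ship[0->1]=3 prod=3 -> inv=[5 3 3 11]
Step 7: demand=3,sold=3 ship[2->3]=3 ship[1->2]=3 ship[0->1]=3 prod=3 -> inv=[5 3 3 11]

5 3 3 11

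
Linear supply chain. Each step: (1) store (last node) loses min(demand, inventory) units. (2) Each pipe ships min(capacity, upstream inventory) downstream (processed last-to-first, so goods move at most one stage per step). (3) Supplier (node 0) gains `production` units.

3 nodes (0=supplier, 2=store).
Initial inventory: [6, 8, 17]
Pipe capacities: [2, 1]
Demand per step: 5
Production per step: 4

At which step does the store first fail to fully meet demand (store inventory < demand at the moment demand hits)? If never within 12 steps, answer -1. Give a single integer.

Step 1: demand=5,sold=5 ship[1->2]=1 ship[0->1]=2 prod=4 -> [8 9 13]
Step 2: demand=5,sold=5 ship[1->2]=1 ship[0->1]=2 prod=4 -> [10 10 9]
Step 3: demand=5,sold=5 ship[1->2]=1 ship[0->1]=2 prod=4 -> [12 11 5]
Step 4: demand=5,sold=5 ship[1->2]=1 ship[0->1]=2 prod=4 -> [14 12 1]
Step 5: demand=5,sold=1 ship[1->2]=1 ship[0->1]=2 prod=4 -> [16 13 1]
Step 6: demand=5,sold=1 ship[1->2]=1 ship[0->1]=2 prod=4 -> [18 14 1]
Step 7: demand=5,sold=1 ship[1->2]=1 ship[0->1]=2 prod=4 -> [20 15 1]
Step 8: demand=5,sold=1 ship[1->2]=1 ship[0->1]=2 prod=4 -> [22 16 1]
Step 9: demand=5,sold=1 ship[1->2]=1 ship[0->1]=2 prod=4 -> [24 17 1]
Step 10: demand=5,sold=1 ship[1->2]=1 ship[0->1]=2 prod=4 -> [26 18 1]
Step 11: demand=5,sold=1 ship[1->2]=1 ship[0->1]=2 prod=4 -> [28 19 1]
Step 12: demand=5,sold=1 ship[1->2]=1 ship[0->1]=2 prod=4 -> [30 20 1]
First stockout at step 5

5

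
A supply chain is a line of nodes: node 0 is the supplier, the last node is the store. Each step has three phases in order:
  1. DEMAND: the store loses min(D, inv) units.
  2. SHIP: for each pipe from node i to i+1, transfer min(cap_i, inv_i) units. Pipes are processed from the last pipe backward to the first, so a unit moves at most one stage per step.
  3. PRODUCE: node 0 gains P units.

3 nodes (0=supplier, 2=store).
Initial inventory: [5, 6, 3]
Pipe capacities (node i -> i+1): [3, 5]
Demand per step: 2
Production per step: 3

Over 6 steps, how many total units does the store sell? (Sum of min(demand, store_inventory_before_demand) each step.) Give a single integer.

Step 1: sold=2 (running total=2) -> [5 4 6]
Step 2: sold=2 (running total=4) -> [5 3 8]
Step 3: sold=2 (running total=6) -> [5 3 9]
Step 4: sold=2 (running total=8) -> [5 3 10]
Step 5: sold=2 (running total=10) -> [5 3 11]
Step 6: sold=2 (running total=12) -> [5 3 12]

Answer: 12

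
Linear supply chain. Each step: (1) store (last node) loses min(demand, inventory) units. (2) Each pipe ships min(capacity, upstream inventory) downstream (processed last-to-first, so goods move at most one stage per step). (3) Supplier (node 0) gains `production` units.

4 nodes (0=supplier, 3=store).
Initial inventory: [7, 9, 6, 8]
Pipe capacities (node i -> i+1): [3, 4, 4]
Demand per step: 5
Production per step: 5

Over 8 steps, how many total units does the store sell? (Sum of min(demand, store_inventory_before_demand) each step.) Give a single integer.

Step 1: sold=5 (running total=5) -> [9 8 6 7]
Step 2: sold=5 (running total=10) -> [11 7 6 6]
Step 3: sold=5 (running total=15) -> [13 6 6 5]
Step 4: sold=5 (running total=20) -> [15 5 6 4]
Step 5: sold=4 (running total=24) -> [17 4 6 4]
Step 6: sold=4 (running total=28) -> [19 3 6 4]
Step 7: sold=4 (running total=32) -> [21 3 5 4]
Step 8: sold=4 (running total=36) -> [23 3 4 4]

Answer: 36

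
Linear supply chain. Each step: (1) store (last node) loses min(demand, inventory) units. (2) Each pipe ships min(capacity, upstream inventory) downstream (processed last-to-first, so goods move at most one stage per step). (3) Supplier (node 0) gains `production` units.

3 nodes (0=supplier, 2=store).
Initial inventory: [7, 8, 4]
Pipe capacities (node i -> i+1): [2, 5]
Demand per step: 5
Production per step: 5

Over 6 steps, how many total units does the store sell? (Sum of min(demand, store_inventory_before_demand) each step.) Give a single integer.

Step 1: sold=4 (running total=4) -> [10 5 5]
Step 2: sold=5 (running total=9) -> [13 2 5]
Step 3: sold=5 (running total=14) -> [16 2 2]
Step 4: sold=2 (running total=16) -> [19 2 2]
Step 5: sold=2 (running total=18) -> [22 2 2]
Step 6: sold=2 (running total=20) -> [25 2 2]

Answer: 20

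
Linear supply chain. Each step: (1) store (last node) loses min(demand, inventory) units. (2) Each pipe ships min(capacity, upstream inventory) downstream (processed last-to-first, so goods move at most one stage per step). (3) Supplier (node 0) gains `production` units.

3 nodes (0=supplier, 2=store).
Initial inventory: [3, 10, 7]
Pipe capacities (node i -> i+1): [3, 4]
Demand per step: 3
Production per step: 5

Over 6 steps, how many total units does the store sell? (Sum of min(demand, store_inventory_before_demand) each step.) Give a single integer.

Step 1: sold=3 (running total=3) -> [5 9 8]
Step 2: sold=3 (running total=6) -> [7 8 9]
Step 3: sold=3 (running total=9) -> [9 7 10]
Step 4: sold=3 (running total=12) -> [11 6 11]
Step 5: sold=3 (running total=15) -> [13 5 12]
Step 6: sold=3 (running total=18) -> [15 4 13]

Answer: 18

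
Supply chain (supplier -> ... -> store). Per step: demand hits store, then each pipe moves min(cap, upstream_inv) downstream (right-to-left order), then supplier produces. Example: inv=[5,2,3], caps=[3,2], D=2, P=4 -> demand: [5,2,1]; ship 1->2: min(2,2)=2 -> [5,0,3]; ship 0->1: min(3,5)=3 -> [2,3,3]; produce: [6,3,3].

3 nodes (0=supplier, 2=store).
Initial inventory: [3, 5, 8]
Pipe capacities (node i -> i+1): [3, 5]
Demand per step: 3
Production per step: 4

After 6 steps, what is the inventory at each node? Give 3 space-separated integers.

Step 1: demand=3,sold=3 ship[1->2]=5 ship[0->1]=3 prod=4 -> inv=[4 3 10]
Step 2: demand=3,sold=3 ship[1->2]=3 ship[0->1]=3 prod=4 -> inv=[5 3 10]
Step 3: demand=3,sold=3 ship[1->2]=3 ship[0->1]=3 prod=4 -> inv=[6 3 10]
Step 4: demand=3,sold=3 ship[1->2]=3 ship[0->1]=3 prod=4 -> inv=[7 3 10]
Step 5: demand=3,sold=3 ship[1->2]=3 ship[0->1]=3 prod=4 -> inv=[8 3 10]
Step 6: demand=3,sold=3 ship[1->2]=3 ship[0->1]=3 prod=4 -> inv=[9 3 10]

9 3 10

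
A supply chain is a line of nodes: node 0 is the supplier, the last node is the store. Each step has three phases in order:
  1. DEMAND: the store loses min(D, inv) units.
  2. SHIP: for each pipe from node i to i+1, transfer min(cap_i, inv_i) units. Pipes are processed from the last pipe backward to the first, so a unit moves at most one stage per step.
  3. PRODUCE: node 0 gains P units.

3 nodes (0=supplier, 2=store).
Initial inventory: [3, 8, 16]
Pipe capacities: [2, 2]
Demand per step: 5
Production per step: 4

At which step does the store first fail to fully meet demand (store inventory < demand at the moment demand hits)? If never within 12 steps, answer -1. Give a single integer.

Step 1: demand=5,sold=5 ship[1->2]=2 ship[0->1]=2 prod=4 -> [5 8 13]
Step 2: demand=5,sold=5 ship[1->2]=2 ship[0->1]=2 prod=4 -> [7 8 10]
Step 3: demand=5,sold=5 ship[1->2]=2 ship[0->1]=2 prod=4 -> [9 8 7]
Step 4: demand=5,sold=5 ship[1->2]=2 ship[0->1]=2 prod=4 -> [11 8 4]
Step 5: demand=5,sold=4 ship[1->2]=2 ship[0->1]=2 prod=4 -> [13 8 2]
Step 6: demand=5,sold=2 ship[1->2]=2 ship[0->1]=2 prod=4 -> [15 8 2]
Step 7: demand=5,sold=2 ship[1->2]=2 ship[0->1]=2 prod=4 -> [17 8 2]
Step 8: demand=5,sold=2 ship[1->2]=2 ship[0->1]=2 prod=4 -> [19 8 2]
Step 9: demand=5,sold=2 ship[1->2]=2 ship[0->1]=2 prod=4 -> [21 8 2]
Step 10: demand=5,sold=2 ship[1->2]=2 ship[0->1]=2 prod=4 -> [23 8 2]
Step 11: demand=5,sold=2 ship[1->2]=2 ship[0->1]=2 prod=4 -> [25 8 2]
Step 12: demand=5,sold=2 ship[1->2]=2 ship[0->1]=2 prod=4 -> [27 8 2]
First stockout at step 5

5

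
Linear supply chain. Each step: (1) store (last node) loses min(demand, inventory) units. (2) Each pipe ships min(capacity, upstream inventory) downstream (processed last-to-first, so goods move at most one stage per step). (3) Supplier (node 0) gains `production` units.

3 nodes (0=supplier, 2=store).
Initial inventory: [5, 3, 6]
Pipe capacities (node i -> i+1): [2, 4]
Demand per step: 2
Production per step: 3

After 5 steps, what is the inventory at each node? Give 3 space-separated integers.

Step 1: demand=2,sold=2 ship[1->2]=3 ship[0->1]=2 prod=3 -> inv=[6 2 7]
Step 2: demand=2,sold=2 ship[1->2]=2 ship[0->1]=2 prod=3 -> inv=[7 2 7]
Step 3: demand=2,sold=2 ship[1->2]=2 ship[0->1]=2 prod=3 -> inv=[8 2 7]
Step 4: demand=2,sold=2 ship[1->2]=2 ship[0->1]=2 prod=3 -> inv=[9 2 7]
Step 5: demand=2,sold=2 ship[1->2]=2 ship[0->1]=2 prod=3 -> inv=[10 2 7]

10 2 7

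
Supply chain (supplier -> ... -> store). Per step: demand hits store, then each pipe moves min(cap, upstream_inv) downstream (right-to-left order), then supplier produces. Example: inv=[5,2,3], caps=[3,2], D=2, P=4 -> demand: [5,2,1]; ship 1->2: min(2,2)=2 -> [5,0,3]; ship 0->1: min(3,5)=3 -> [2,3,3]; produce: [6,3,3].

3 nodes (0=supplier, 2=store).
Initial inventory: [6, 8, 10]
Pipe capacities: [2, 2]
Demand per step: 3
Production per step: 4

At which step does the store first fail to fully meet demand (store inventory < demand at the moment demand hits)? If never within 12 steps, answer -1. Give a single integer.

Step 1: demand=3,sold=3 ship[1->2]=2 ship[0->1]=2 prod=4 -> [8 8 9]
Step 2: demand=3,sold=3 ship[1->2]=2 ship[0->1]=2 prod=4 -> [10 8 8]
Step 3: demand=3,sold=3 ship[1->2]=2 ship[0->1]=2 prod=4 -> [12 8 7]
Step 4: demand=3,sold=3 ship[1->2]=2 ship[0->1]=2 prod=4 -> [14 8 6]
Step 5: demand=3,sold=3 ship[1->2]=2 ship[0->1]=2 prod=4 -> [16 8 5]
Step 6: demand=3,sold=3 ship[1->2]=2 ship[0->1]=2 prod=4 -> [18 8 4]
Step 7: demand=3,sold=3 ship[1->2]=2 ship[0->1]=2 prod=4 -> [20 8 3]
Step 8: demand=3,sold=3 ship[1->2]=2 ship[0->1]=2 prod=4 -> [22 8 2]
Step 9: demand=3,sold=2 ship[1->2]=2 ship[0->1]=2 prod=4 -> [24 8 2]
Step 10: demand=3,sold=2 ship[1->2]=2 ship[0->1]=2 prod=4 -> [26 8 2]
Step 11: demand=3,sold=2 ship[1->2]=2 ship[0->1]=2 prod=4 -> [28 8 2]
Step 12: demand=3,sold=2 ship[1->2]=2 ship[0->1]=2 prod=4 -> [30 8 2]
First stockout at step 9

9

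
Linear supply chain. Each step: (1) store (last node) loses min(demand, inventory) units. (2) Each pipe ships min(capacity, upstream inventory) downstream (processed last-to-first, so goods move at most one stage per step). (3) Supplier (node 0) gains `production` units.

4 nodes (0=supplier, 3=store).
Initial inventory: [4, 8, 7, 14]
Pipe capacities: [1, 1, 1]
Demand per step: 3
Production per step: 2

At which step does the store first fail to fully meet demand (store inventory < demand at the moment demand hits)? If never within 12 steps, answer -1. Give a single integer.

Step 1: demand=3,sold=3 ship[2->3]=1 ship[1->2]=1 ship[0->1]=1 prod=2 -> [5 8 7 12]
Step 2: demand=3,sold=3 ship[2->3]=1 ship[1->2]=1 ship[0->1]=1 prod=2 -> [6 8 7 10]
Step 3: demand=3,sold=3 ship[2->3]=1 ship[1->2]=1 ship[0->1]=1 prod=2 -> [7 8 7 8]
Step 4: demand=3,sold=3 ship[2->3]=1 ship[1->2]=1 ship[0->1]=1 prod=2 -> [8 8 7 6]
Step 5: demand=3,sold=3 ship[2->3]=1 ship[1->2]=1 ship[0->1]=1 prod=2 -> [9 8 7 4]
Step 6: demand=3,sold=3 ship[2->3]=1 ship[1->2]=1 ship[0->1]=1 prod=2 -> [10 8 7 2]
Step 7: demand=3,sold=2 ship[2->3]=1 ship[1->2]=1 ship[0->1]=1 prod=2 -> [11 8 7 1]
Step 8: demand=3,sold=1 ship[2->3]=1 ship[1->2]=1 ship[0->1]=1 prod=2 -> [12 8 7 1]
Step 9: demand=3,sold=1 ship[2->3]=1 ship[1->2]=1 ship[0->1]=1 prod=2 -> [13 8 7 1]
Step 10: demand=3,sold=1 ship[2->3]=1 ship[1->2]=1 ship[0->1]=1 prod=2 -> [14 8 7 1]
Step 11: demand=3,sold=1 ship[2->3]=1 ship[1->2]=1 ship[0->1]=1 prod=2 -> [15 8 7 1]
Step 12: demand=3,sold=1 ship[2->3]=1 ship[1->2]=1 ship[0->1]=1 prod=2 -> [16 8 7 1]
First stockout at step 7

7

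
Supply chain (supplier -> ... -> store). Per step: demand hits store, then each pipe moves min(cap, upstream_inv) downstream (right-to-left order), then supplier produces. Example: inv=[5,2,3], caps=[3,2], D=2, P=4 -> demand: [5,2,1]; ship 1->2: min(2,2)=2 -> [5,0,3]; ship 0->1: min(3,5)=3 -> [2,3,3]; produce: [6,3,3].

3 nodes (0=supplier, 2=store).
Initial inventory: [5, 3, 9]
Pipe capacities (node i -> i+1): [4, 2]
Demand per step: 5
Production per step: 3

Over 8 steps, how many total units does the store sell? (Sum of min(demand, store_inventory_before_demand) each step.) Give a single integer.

Step 1: sold=5 (running total=5) -> [4 5 6]
Step 2: sold=5 (running total=10) -> [3 7 3]
Step 3: sold=3 (running total=13) -> [3 8 2]
Step 4: sold=2 (running total=15) -> [3 9 2]
Step 5: sold=2 (running total=17) -> [3 10 2]
Step 6: sold=2 (running total=19) -> [3 11 2]
Step 7: sold=2 (running total=21) -> [3 12 2]
Step 8: sold=2 (running total=23) -> [3 13 2]

Answer: 23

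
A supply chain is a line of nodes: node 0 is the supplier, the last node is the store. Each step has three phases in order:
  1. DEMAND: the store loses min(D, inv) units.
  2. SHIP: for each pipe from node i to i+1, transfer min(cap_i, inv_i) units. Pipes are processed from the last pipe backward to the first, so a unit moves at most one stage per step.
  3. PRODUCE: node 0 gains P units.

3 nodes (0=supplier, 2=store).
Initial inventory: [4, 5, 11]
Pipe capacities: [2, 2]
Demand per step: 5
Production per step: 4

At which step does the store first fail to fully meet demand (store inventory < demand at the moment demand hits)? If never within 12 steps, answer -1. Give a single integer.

Step 1: demand=5,sold=5 ship[1->2]=2 ship[0->1]=2 prod=4 -> [6 5 8]
Step 2: demand=5,sold=5 ship[1->2]=2 ship[0->1]=2 prod=4 -> [8 5 5]
Step 3: demand=5,sold=5 ship[1->2]=2 ship[0->1]=2 prod=4 -> [10 5 2]
Step 4: demand=5,sold=2 ship[1->2]=2 ship[0->1]=2 prod=4 -> [12 5 2]
Step 5: demand=5,sold=2 ship[1->2]=2 ship[0->1]=2 prod=4 -> [14 5 2]
Step 6: demand=5,sold=2 ship[1->2]=2 ship[0->1]=2 prod=4 -> [16 5 2]
Step 7: demand=5,sold=2 ship[1->2]=2 ship[0->1]=2 prod=4 -> [18 5 2]
Step 8: demand=5,sold=2 ship[1->2]=2 ship[0->1]=2 prod=4 -> [20 5 2]
Step 9: demand=5,sold=2 ship[1->2]=2 ship[0->1]=2 prod=4 -> [22 5 2]
Step 10: demand=5,sold=2 ship[1->2]=2 ship[0->1]=2 prod=4 -> [24 5 2]
Step 11: demand=5,sold=2 ship[1->2]=2 ship[0->1]=2 prod=4 -> [26 5 2]
Step 12: demand=5,sold=2 ship[1->2]=2 ship[0->1]=2 prod=4 -> [28 5 2]
First stockout at step 4

4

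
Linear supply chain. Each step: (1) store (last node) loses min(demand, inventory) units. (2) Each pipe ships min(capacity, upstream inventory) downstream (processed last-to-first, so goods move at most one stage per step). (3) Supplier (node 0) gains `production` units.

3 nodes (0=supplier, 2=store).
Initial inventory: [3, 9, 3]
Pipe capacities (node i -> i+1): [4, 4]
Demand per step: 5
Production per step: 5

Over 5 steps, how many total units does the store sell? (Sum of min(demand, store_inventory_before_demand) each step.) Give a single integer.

Step 1: sold=3 (running total=3) -> [5 8 4]
Step 2: sold=4 (running total=7) -> [6 8 4]
Step 3: sold=4 (running total=11) -> [7 8 4]
Step 4: sold=4 (running total=15) -> [8 8 4]
Step 5: sold=4 (running total=19) -> [9 8 4]

Answer: 19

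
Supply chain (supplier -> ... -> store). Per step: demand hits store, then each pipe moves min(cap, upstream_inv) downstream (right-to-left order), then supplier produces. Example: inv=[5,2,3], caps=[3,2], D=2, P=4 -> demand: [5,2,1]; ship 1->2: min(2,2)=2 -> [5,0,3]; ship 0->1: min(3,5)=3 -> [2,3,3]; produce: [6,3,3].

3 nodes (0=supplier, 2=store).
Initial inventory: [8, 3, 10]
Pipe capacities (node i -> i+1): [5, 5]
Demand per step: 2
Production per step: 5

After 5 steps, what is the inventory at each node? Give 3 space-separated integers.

Step 1: demand=2,sold=2 ship[1->2]=3 ship[0->1]=5 prod=5 -> inv=[8 5 11]
Step 2: demand=2,sold=2 ship[1->2]=5 ship[0->1]=5 prod=5 -> inv=[8 5 14]
Step 3: demand=2,sold=2 ship[1->2]=5 ship[0->1]=5 prod=5 -> inv=[8 5 17]
Step 4: demand=2,sold=2 ship[1->2]=5 ship[0->1]=5 prod=5 -> inv=[8 5 20]
Step 5: demand=2,sold=2 ship[1->2]=5 ship[0->1]=5 prod=5 -> inv=[8 5 23]

8 5 23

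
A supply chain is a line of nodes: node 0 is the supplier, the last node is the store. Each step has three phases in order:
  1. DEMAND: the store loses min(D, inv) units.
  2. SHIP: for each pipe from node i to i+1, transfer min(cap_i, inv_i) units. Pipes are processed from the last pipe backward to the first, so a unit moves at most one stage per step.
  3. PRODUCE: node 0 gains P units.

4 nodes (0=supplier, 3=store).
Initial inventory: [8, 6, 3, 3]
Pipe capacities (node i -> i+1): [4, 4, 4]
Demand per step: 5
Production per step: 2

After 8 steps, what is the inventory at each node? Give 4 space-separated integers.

Step 1: demand=5,sold=3 ship[2->3]=3 ship[1->2]=4 ship[0->1]=4 prod=2 -> inv=[6 6 4 3]
Step 2: demand=5,sold=3 ship[2->3]=4 ship[1->2]=4 ship[0->1]=4 prod=2 -> inv=[4 6 4 4]
Step 3: demand=5,sold=4 ship[2->3]=4 ship[1->2]=4 ship[0->1]=4 prod=2 -> inv=[2 6 4 4]
Step 4: demand=5,sold=4 ship[2->3]=4 ship[1->2]=4 ship[0->1]=2 prod=2 -> inv=[2 4 4 4]
Step 5: demand=5,sold=4 ship[2->3]=4 ship[1->2]=4 ship[0->1]=2 prod=2 -> inv=[2 2 4 4]
Step 6: demand=5,sold=4 ship[2->3]=4 ship[1->2]=2 ship[0->1]=2 prod=2 -> inv=[2 2 2 4]
Step 7: demand=5,sold=4 ship[2->3]=2 ship[1->2]=2 ship[0->1]=2 prod=2 -> inv=[2 2 2 2]
Step 8: demand=5,sold=2 ship[2->3]=2 ship[1->2]=2 ship[0->1]=2 prod=2 -> inv=[2 2 2 2]

2 2 2 2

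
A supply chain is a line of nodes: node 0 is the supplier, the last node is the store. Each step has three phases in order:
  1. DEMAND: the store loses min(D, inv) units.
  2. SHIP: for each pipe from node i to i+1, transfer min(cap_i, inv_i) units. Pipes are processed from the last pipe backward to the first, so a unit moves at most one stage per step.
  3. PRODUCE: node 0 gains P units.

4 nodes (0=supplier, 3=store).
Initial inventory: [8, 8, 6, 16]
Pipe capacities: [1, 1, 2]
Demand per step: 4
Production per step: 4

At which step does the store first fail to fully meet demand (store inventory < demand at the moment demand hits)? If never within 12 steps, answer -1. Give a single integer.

Step 1: demand=4,sold=4 ship[2->3]=2 ship[1->2]=1 ship[0->1]=1 prod=4 -> [11 8 5 14]
Step 2: demand=4,sold=4 ship[2->3]=2 ship[1->2]=1 ship[0->1]=1 prod=4 -> [14 8 4 12]
Step 3: demand=4,sold=4 ship[2->3]=2 ship[1->2]=1 ship[0->1]=1 prod=4 -> [17 8 3 10]
Step 4: demand=4,sold=4 ship[2->3]=2 ship[1->2]=1 ship[0->1]=1 prod=4 -> [20 8 2 8]
Step 5: demand=4,sold=4 ship[2->3]=2 ship[1->2]=1 ship[0->1]=1 prod=4 -> [23 8 1 6]
Step 6: demand=4,sold=4 ship[2->3]=1 ship[1->2]=1 ship[0->1]=1 prod=4 -> [26 8 1 3]
Step 7: demand=4,sold=3 ship[2->3]=1 ship[1->2]=1 ship[0->1]=1 prod=4 -> [29 8 1 1]
Step 8: demand=4,sold=1 ship[2->3]=1 ship[1->2]=1 ship[0->1]=1 prod=4 -> [32 8 1 1]
Step 9: demand=4,sold=1 ship[2->3]=1 ship[1->2]=1 ship[0->1]=1 prod=4 -> [35 8 1 1]
Step 10: demand=4,sold=1 ship[2->3]=1 ship[1->2]=1 ship[0->1]=1 prod=4 -> [38 8 1 1]
Step 11: demand=4,sold=1 ship[2->3]=1 ship[1->2]=1 ship[0->1]=1 prod=4 -> [41 8 1 1]
Step 12: demand=4,sold=1 ship[2->3]=1 ship[1->2]=1 ship[0->1]=1 prod=4 -> [44 8 1 1]
First stockout at step 7

7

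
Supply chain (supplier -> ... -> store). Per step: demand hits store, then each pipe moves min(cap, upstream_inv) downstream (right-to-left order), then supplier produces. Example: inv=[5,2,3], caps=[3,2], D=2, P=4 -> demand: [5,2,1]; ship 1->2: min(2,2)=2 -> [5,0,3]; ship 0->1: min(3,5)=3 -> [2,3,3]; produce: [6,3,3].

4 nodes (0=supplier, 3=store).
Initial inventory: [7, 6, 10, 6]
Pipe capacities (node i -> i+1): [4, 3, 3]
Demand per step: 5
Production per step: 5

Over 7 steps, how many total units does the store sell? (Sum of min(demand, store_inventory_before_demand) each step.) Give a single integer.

Answer: 24

Derivation:
Step 1: sold=5 (running total=5) -> [8 7 10 4]
Step 2: sold=4 (running total=9) -> [9 8 10 3]
Step 3: sold=3 (running total=12) -> [10 9 10 3]
Step 4: sold=3 (running total=15) -> [11 10 10 3]
Step 5: sold=3 (running total=18) -> [12 11 10 3]
Step 6: sold=3 (running total=21) -> [13 12 10 3]
Step 7: sold=3 (running total=24) -> [14 13 10 3]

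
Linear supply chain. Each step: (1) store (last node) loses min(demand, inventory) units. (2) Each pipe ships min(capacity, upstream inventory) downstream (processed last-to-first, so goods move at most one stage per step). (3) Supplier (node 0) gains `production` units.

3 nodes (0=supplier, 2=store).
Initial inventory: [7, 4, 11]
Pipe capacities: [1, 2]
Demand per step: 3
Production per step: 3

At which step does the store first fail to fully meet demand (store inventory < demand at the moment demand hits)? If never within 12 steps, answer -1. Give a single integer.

Step 1: demand=3,sold=3 ship[1->2]=2 ship[0->1]=1 prod=3 -> [9 3 10]
Step 2: demand=3,sold=3 ship[1->2]=2 ship[0->1]=1 prod=3 -> [11 2 9]
Step 3: demand=3,sold=3 ship[1->2]=2 ship[0->1]=1 prod=3 -> [13 1 8]
Step 4: demand=3,sold=3 ship[1->2]=1 ship[0->1]=1 prod=3 -> [15 1 6]
Step 5: demand=3,sold=3 ship[1->2]=1 ship[0->1]=1 prod=3 -> [17 1 4]
Step 6: demand=3,sold=3 ship[1->2]=1 ship[0->1]=1 prod=3 -> [19 1 2]
Step 7: demand=3,sold=2 ship[1->2]=1 ship[0->1]=1 prod=3 -> [21 1 1]
Step 8: demand=3,sold=1 ship[1->2]=1 ship[0->1]=1 prod=3 -> [23 1 1]
Step 9: demand=3,sold=1 ship[1->2]=1 ship[0->1]=1 prod=3 -> [25 1 1]
Step 10: demand=3,sold=1 ship[1->2]=1 ship[0->1]=1 prod=3 -> [27 1 1]
Step 11: demand=3,sold=1 ship[1->2]=1 ship[0->1]=1 prod=3 -> [29 1 1]
Step 12: demand=3,sold=1 ship[1->2]=1 ship[0->1]=1 prod=3 -> [31 1 1]
First stockout at step 7

7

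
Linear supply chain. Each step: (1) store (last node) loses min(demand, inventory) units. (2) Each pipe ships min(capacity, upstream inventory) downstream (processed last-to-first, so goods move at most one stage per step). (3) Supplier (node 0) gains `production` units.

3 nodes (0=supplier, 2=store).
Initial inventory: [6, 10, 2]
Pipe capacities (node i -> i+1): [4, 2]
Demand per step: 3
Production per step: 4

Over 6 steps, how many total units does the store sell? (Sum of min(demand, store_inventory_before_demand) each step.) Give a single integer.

Step 1: sold=2 (running total=2) -> [6 12 2]
Step 2: sold=2 (running total=4) -> [6 14 2]
Step 3: sold=2 (running total=6) -> [6 16 2]
Step 4: sold=2 (running total=8) -> [6 18 2]
Step 5: sold=2 (running total=10) -> [6 20 2]
Step 6: sold=2 (running total=12) -> [6 22 2]

Answer: 12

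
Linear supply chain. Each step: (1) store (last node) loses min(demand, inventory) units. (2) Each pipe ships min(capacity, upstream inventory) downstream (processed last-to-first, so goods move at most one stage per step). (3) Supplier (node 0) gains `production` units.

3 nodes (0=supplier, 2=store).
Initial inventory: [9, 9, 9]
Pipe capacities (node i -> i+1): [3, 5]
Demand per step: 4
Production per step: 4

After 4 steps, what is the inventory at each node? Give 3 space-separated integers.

Step 1: demand=4,sold=4 ship[1->2]=5 ship[0->1]=3 prod=4 -> inv=[10 7 10]
Step 2: demand=4,sold=4 ship[1->2]=5 ship[0->1]=3 prod=4 -> inv=[11 5 11]
Step 3: demand=4,sold=4 ship[1->2]=5 ship[0->1]=3 prod=4 -> inv=[12 3 12]
Step 4: demand=4,sold=4 ship[1->2]=3 ship[0->1]=3 prod=4 -> inv=[13 3 11]

13 3 11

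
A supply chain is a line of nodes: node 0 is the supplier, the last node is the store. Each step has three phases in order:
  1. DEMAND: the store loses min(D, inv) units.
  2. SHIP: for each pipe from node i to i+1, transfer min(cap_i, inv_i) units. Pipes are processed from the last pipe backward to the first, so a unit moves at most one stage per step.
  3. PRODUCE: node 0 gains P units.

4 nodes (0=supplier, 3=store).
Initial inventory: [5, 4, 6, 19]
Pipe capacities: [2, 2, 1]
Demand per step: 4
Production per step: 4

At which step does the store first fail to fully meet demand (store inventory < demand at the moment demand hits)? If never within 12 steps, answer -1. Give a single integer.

Step 1: demand=4,sold=4 ship[2->3]=1 ship[1->2]=2 ship[0->1]=2 prod=4 -> [7 4 7 16]
Step 2: demand=4,sold=4 ship[2->3]=1 ship[1->2]=2 ship[0->1]=2 prod=4 -> [9 4 8 13]
Step 3: demand=4,sold=4 ship[2->3]=1 ship[1->2]=2 ship[0->1]=2 prod=4 -> [11 4 9 10]
Step 4: demand=4,sold=4 ship[2->3]=1 ship[1->2]=2 ship[0->1]=2 prod=4 -> [13 4 10 7]
Step 5: demand=4,sold=4 ship[2->3]=1 ship[1->2]=2 ship[0->1]=2 prod=4 -> [15 4 11 4]
Step 6: demand=4,sold=4 ship[2->3]=1 ship[1->2]=2 ship[0->1]=2 prod=4 -> [17 4 12 1]
Step 7: demand=4,sold=1 ship[2->3]=1 ship[1->2]=2 ship[0->1]=2 prod=4 -> [19 4 13 1]
Step 8: demand=4,sold=1 ship[2->3]=1 ship[1->2]=2 ship[0->1]=2 prod=4 -> [21 4 14 1]
Step 9: demand=4,sold=1 ship[2->3]=1 ship[1->2]=2 ship[0->1]=2 prod=4 -> [23 4 15 1]
Step 10: demand=4,sold=1 ship[2->3]=1 ship[1->2]=2 ship[0->1]=2 prod=4 -> [25 4 16 1]
Step 11: demand=4,sold=1 ship[2->3]=1 ship[1->2]=2 ship[0->1]=2 prod=4 -> [27 4 17 1]
Step 12: demand=4,sold=1 ship[2->3]=1 ship[1->2]=2 ship[0->1]=2 prod=4 -> [29 4 18 1]
First stockout at step 7

7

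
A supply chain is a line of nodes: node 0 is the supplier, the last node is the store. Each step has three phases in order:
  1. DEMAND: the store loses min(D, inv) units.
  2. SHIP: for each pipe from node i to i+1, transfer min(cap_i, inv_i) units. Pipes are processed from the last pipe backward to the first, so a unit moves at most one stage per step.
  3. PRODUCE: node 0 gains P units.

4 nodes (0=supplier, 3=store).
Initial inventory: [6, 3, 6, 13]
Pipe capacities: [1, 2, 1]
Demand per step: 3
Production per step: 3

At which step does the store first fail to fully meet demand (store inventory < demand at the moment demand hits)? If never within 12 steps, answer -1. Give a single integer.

Step 1: demand=3,sold=3 ship[2->3]=1 ship[1->2]=2 ship[0->1]=1 prod=3 -> [8 2 7 11]
Step 2: demand=3,sold=3 ship[2->3]=1 ship[1->2]=2 ship[0->1]=1 prod=3 -> [10 1 8 9]
Step 3: demand=3,sold=3 ship[2->3]=1 ship[1->2]=1 ship[0->1]=1 prod=3 -> [12 1 8 7]
Step 4: demand=3,sold=3 ship[2->3]=1 ship[1->2]=1 ship[0->1]=1 prod=3 -> [14 1 8 5]
Step 5: demand=3,sold=3 ship[2->3]=1 ship[1->2]=1 ship[0->1]=1 prod=3 -> [16 1 8 3]
Step 6: demand=3,sold=3 ship[2->3]=1 ship[1->2]=1 ship[0->1]=1 prod=3 -> [18 1 8 1]
Step 7: demand=3,sold=1 ship[2->3]=1 ship[1->2]=1 ship[0->1]=1 prod=3 -> [20 1 8 1]
Step 8: demand=3,sold=1 ship[2->3]=1 ship[1->2]=1 ship[0->1]=1 prod=3 -> [22 1 8 1]
Step 9: demand=3,sold=1 ship[2->3]=1 ship[1->2]=1 ship[0->1]=1 prod=3 -> [24 1 8 1]
Step 10: demand=3,sold=1 ship[2->3]=1 ship[1->2]=1 ship[0->1]=1 prod=3 -> [26 1 8 1]
Step 11: demand=3,sold=1 ship[2->3]=1 ship[1->2]=1 ship[0->1]=1 prod=3 -> [28 1 8 1]
Step 12: demand=3,sold=1 ship[2->3]=1 ship[1->2]=1 ship[0->1]=1 prod=3 -> [30 1 8 1]
First stockout at step 7

7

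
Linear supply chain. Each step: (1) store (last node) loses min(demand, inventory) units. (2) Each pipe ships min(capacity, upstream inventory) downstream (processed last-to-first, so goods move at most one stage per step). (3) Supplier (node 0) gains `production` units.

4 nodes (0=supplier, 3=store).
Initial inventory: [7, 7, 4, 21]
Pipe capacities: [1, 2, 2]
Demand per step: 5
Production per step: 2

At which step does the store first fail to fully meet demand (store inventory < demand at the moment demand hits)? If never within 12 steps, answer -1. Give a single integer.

Step 1: demand=5,sold=5 ship[2->3]=2 ship[1->2]=2 ship[0->1]=1 prod=2 -> [8 6 4 18]
Step 2: demand=5,sold=5 ship[2->3]=2 ship[1->2]=2 ship[0->1]=1 prod=2 -> [9 5 4 15]
Step 3: demand=5,sold=5 ship[2->3]=2 ship[1->2]=2 ship[0->1]=1 prod=2 -> [10 4 4 12]
Step 4: demand=5,sold=5 ship[2->3]=2 ship[1->2]=2 ship[0->1]=1 prod=2 -> [11 3 4 9]
Step 5: demand=5,sold=5 ship[2->3]=2 ship[1->2]=2 ship[0->1]=1 prod=2 -> [12 2 4 6]
Step 6: demand=5,sold=5 ship[2->3]=2 ship[1->2]=2 ship[0->1]=1 prod=2 -> [13 1 4 3]
Step 7: demand=5,sold=3 ship[2->3]=2 ship[1->2]=1 ship[0->1]=1 prod=2 -> [14 1 3 2]
Step 8: demand=5,sold=2 ship[2->3]=2 ship[1->2]=1 ship[0->1]=1 prod=2 -> [15 1 2 2]
Step 9: demand=5,sold=2 ship[2->3]=2 ship[1->2]=1 ship[0->1]=1 prod=2 -> [16 1 1 2]
Step 10: demand=5,sold=2 ship[2->3]=1 ship[1->2]=1 ship[0->1]=1 prod=2 -> [17 1 1 1]
Step 11: demand=5,sold=1 ship[2->3]=1 ship[1->2]=1 ship[0->1]=1 prod=2 -> [18 1 1 1]
Step 12: demand=5,sold=1 ship[2->3]=1 ship[1->2]=1 ship[0->1]=1 prod=2 -> [19 1 1 1]
First stockout at step 7

7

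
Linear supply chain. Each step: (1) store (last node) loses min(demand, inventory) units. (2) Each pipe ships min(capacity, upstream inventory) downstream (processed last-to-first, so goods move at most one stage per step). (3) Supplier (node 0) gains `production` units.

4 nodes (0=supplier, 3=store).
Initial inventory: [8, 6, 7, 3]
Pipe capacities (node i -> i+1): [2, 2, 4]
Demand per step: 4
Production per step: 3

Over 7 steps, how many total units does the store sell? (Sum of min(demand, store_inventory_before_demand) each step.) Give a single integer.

Answer: 20

Derivation:
Step 1: sold=3 (running total=3) -> [9 6 5 4]
Step 2: sold=4 (running total=7) -> [10 6 3 4]
Step 3: sold=4 (running total=11) -> [11 6 2 3]
Step 4: sold=3 (running total=14) -> [12 6 2 2]
Step 5: sold=2 (running total=16) -> [13 6 2 2]
Step 6: sold=2 (running total=18) -> [14 6 2 2]
Step 7: sold=2 (running total=20) -> [15 6 2 2]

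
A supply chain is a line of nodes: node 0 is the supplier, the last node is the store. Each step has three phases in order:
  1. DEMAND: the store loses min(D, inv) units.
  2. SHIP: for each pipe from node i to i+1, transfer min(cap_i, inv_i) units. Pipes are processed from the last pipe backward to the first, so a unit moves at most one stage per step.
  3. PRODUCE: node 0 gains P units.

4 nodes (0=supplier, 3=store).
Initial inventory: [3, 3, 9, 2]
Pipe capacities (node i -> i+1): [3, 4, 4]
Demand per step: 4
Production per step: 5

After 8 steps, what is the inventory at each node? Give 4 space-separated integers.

Step 1: demand=4,sold=2 ship[2->3]=4 ship[1->2]=3 ship[0->1]=3 prod=5 -> inv=[5 3 8 4]
Step 2: demand=4,sold=4 ship[2->3]=4 ship[1->2]=3 ship[0->1]=3 prod=5 -> inv=[7 3 7 4]
Step 3: demand=4,sold=4 ship[2->3]=4 ship[1->2]=3 ship[0->1]=3 prod=5 -> inv=[9 3 6 4]
Step 4: demand=4,sold=4 ship[2->3]=4 ship[1->2]=3 ship[0->1]=3 prod=5 -> inv=[11 3 5 4]
Step 5: demand=4,sold=4 ship[2->3]=4 ship[1->2]=3 ship[0->1]=3 prod=5 -> inv=[13 3 4 4]
Step 6: demand=4,sold=4 ship[2->3]=4 ship[1->2]=3 ship[0->1]=3 prod=5 -> inv=[15 3 3 4]
Step 7: demand=4,sold=4 ship[2->3]=3 ship[1->2]=3 ship[0->1]=3 prod=5 -> inv=[17 3 3 3]
Step 8: demand=4,sold=3 ship[2->3]=3 ship[1->2]=3 ship[0->1]=3 prod=5 -> inv=[19 3 3 3]

19 3 3 3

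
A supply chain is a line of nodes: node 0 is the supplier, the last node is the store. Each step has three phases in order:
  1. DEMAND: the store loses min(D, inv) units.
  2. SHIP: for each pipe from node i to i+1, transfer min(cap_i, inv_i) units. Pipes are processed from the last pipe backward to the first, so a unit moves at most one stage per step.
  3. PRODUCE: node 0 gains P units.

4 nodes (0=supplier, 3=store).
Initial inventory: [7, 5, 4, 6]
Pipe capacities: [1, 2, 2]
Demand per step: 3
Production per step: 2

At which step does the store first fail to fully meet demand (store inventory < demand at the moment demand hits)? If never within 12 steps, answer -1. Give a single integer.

Step 1: demand=3,sold=3 ship[2->3]=2 ship[1->2]=2 ship[0->1]=1 prod=2 -> [8 4 4 5]
Step 2: demand=3,sold=3 ship[2->3]=2 ship[1->2]=2 ship[0->1]=1 prod=2 -> [9 3 4 4]
Step 3: demand=3,sold=3 ship[2->3]=2 ship[1->2]=2 ship[0->1]=1 prod=2 -> [10 2 4 3]
Step 4: demand=3,sold=3 ship[2->3]=2 ship[1->2]=2 ship[0->1]=1 prod=2 -> [11 1 4 2]
Step 5: demand=3,sold=2 ship[2->3]=2 ship[1->2]=1 ship[0->1]=1 prod=2 -> [12 1 3 2]
Step 6: demand=3,sold=2 ship[2->3]=2 ship[1->2]=1 ship[0->1]=1 prod=2 -> [13 1 2 2]
Step 7: demand=3,sold=2 ship[2->3]=2 ship[1->2]=1 ship[0->1]=1 prod=2 -> [14 1 1 2]
Step 8: demand=3,sold=2 ship[2->3]=1 ship[1->2]=1 ship[0->1]=1 prod=2 -> [15 1 1 1]
Step 9: demand=3,sold=1 ship[2->3]=1 ship[1->2]=1 ship[0->1]=1 prod=2 -> [16 1 1 1]
Step 10: demand=3,sold=1 ship[2->3]=1 ship[1->2]=1 ship[0->1]=1 prod=2 -> [17 1 1 1]
Step 11: demand=3,sold=1 ship[2->3]=1 ship[1->2]=1 ship[0->1]=1 prod=2 -> [18 1 1 1]
Step 12: demand=3,sold=1 ship[2->3]=1 ship[1->2]=1 ship[0->1]=1 prod=2 -> [19 1 1 1]
First stockout at step 5

5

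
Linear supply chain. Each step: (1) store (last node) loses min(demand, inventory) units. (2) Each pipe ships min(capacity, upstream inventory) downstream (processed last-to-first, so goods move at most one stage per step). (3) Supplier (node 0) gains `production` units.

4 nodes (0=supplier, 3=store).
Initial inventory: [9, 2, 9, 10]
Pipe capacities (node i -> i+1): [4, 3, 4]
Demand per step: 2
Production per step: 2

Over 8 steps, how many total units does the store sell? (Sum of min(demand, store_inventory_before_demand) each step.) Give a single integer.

Answer: 16

Derivation:
Step 1: sold=2 (running total=2) -> [7 4 7 12]
Step 2: sold=2 (running total=4) -> [5 5 6 14]
Step 3: sold=2 (running total=6) -> [3 6 5 16]
Step 4: sold=2 (running total=8) -> [2 6 4 18]
Step 5: sold=2 (running total=10) -> [2 5 3 20]
Step 6: sold=2 (running total=12) -> [2 4 3 21]
Step 7: sold=2 (running total=14) -> [2 3 3 22]
Step 8: sold=2 (running total=16) -> [2 2 3 23]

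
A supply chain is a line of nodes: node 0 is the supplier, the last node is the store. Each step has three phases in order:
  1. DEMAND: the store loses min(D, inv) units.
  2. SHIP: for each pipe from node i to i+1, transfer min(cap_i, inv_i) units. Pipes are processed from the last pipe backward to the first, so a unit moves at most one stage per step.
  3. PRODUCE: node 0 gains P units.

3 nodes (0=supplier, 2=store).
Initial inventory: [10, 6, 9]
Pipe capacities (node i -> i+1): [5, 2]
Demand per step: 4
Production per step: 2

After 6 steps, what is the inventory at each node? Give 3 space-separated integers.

Step 1: demand=4,sold=4 ship[1->2]=2 ship[0->1]=5 prod=2 -> inv=[7 9 7]
Step 2: demand=4,sold=4 ship[1->2]=2 ship[0->1]=5 prod=2 -> inv=[4 12 5]
Step 3: demand=4,sold=4 ship[1->2]=2 ship[0->1]=4 prod=2 -> inv=[2 14 3]
Step 4: demand=4,sold=3 ship[1->2]=2 ship[0->1]=2 prod=2 -> inv=[2 14 2]
Step 5: demand=4,sold=2 ship[1->2]=2 ship[0->1]=2 prod=2 -> inv=[2 14 2]
Step 6: demand=4,sold=2 ship[1->2]=2 ship[0->1]=2 prod=2 -> inv=[2 14 2]

2 14 2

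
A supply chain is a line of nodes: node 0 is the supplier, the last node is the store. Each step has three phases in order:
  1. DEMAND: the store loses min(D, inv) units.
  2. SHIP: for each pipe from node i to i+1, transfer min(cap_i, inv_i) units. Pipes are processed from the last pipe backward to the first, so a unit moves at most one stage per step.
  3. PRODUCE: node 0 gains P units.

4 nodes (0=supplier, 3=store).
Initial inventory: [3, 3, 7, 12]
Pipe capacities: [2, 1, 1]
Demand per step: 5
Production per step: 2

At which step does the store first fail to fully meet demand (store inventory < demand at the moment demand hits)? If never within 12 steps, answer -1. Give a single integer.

Step 1: demand=5,sold=5 ship[2->3]=1 ship[1->2]=1 ship[0->1]=2 prod=2 -> [3 4 7 8]
Step 2: demand=5,sold=5 ship[2->3]=1 ship[1->2]=1 ship[0->1]=2 prod=2 -> [3 5 7 4]
Step 3: demand=5,sold=4 ship[2->3]=1 ship[1->2]=1 ship[0->1]=2 prod=2 -> [3 6 7 1]
Step 4: demand=5,sold=1 ship[2->3]=1 ship[1->2]=1 ship[0->1]=2 prod=2 -> [3 7 7 1]
Step 5: demand=5,sold=1 ship[2->3]=1 ship[1->2]=1 ship[0->1]=2 prod=2 -> [3 8 7 1]
Step 6: demand=5,sold=1 ship[2->3]=1 ship[1->2]=1 ship[0->1]=2 prod=2 -> [3 9 7 1]
Step 7: demand=5,sold=1 ship[2->3]=1 ship[1->2]=1 ship[0->1]=2 prod=2 -> [3 10 7 1]
Step 8: demand=5,sold=1 ship[2->3]=1 ship[1->2]=1 ship[0->1]=2 prod=2 -> [3 11 7 1]
Step 9: demand=5,sold=1 ship[2->3]=1 ship[1->2]=1 ship[0->1]=2 prod=2 -> [3 12 7 1]
Step 10: demand=5,sold=1 ship[2->3]=1 ship[1->2]=1 ship[0->1]=2 prod=2 -> [3 13 7 1]
Step 11: demand=5,sold=1 ship[2->3]=1 ship[1->2]=1 ship[0->1]=2 prod=2 -> [3 14 7 1]
Step 12: demand=5,sold=1 ship[2->3]=1 ship[1->2]=1 ship[0->1]=2 prod=2 -> [3 15 7 1]
First stockout at step 3

3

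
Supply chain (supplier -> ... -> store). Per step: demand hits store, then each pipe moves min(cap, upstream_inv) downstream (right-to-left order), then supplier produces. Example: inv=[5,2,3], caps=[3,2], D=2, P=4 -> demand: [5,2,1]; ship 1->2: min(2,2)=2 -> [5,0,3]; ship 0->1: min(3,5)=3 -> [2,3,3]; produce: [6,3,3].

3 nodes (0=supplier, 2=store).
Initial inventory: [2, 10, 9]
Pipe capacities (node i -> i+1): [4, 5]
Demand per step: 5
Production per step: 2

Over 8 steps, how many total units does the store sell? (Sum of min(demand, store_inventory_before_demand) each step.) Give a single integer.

Step 1: sold=5 (running total=5) -> [2 7 9]
Step 2: sold=5 (running total=10) -> [2 4 9]
Step 3: sold=5 (running total=15) -> [2 2 8]
Step 4: sold=5 (running total=20) -> [2 2 5]
Step 5: sold=5 (running total=25) -> [2 2 2]
Step 6: sold=2 (running total=27) -> [2 2 2]
Step 7: sold=2 (running total=29) -> [2 2 2]
Step 8: sold=2 (running total=31) -> [2 2 2]

Answer: 31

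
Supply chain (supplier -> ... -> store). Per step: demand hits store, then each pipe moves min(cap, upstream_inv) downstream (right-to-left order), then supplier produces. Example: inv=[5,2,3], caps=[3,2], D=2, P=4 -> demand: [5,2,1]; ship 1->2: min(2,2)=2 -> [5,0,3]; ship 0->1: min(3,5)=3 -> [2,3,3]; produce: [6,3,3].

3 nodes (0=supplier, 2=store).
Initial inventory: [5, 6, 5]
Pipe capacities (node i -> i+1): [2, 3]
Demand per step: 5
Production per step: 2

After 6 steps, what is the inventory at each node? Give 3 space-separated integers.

Step 1: demand=5,sold=5 ship[1->2]=3 ship[0->1]=2 prod=2 -> inv=[5 5 3]
Step 2: demand=5,sold=3 ship[1->2]=3 ship[0->1]=2 prod=2 -> inv=[5 4 3]
Step 3: demand=5,sold=3 ship[1->2]=3 ship[0->1]=2 prod=2 -> inv=[5 3 3]
Step 4: demand=5,sold=3 ship[1->2]=3 ship[0->1]=2 prod=2 -> inv=[5 2 3]
Step 5: demand=5,sold=3 ship[1->2]=2 ship[0->1]=2 prod=2 -> inv=[5 2 2]
Step 6: demand=5,sold=2 ship[1->2]=2 ship[0->1]=2 prod=2 -> inv=[5 2 2]

5 2 2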